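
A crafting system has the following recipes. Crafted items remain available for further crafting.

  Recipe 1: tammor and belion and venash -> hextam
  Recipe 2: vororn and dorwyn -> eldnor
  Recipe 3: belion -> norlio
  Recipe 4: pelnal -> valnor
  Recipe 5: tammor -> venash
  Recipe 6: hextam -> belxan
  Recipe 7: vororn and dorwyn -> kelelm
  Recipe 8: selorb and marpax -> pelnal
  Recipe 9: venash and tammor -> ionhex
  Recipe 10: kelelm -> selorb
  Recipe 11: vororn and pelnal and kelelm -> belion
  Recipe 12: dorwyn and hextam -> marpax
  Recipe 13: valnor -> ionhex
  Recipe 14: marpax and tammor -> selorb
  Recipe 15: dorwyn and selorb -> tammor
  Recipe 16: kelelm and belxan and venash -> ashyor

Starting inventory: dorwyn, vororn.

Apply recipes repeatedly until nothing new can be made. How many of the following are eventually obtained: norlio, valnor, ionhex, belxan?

Using Recipe 7, vororn and dorwyn make kelelm.
kelelm -> selorb (Recipe 10).
dorwyn and selorb -> tammor (Recipe 15).
tammor -> venash (Recipe 5).
Using Recipe 9, venash and tammor make ionhex.
norlio would need belion (Recipe 3), but belion is never obtained.
valnor would need pelnal (Recipe 4), but pelnal is never obtained.
ionhex: reached.
belxan would need hextam (Recipe 6), but hextam is never obtained.
Reached: ionhex — 1 of the 4.

1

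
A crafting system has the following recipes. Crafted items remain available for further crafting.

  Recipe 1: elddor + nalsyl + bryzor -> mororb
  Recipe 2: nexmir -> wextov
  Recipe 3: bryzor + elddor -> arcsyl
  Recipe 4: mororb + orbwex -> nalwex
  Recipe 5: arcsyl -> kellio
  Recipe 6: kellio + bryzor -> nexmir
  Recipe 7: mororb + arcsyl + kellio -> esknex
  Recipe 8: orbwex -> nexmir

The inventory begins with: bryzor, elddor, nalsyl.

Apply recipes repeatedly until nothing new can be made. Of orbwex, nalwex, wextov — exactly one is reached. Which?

wextov

bryzor + elddor -> arcsyl (Recipe 3).
arcsyl -> kellio (Recipe 5).
kellio + bryzor -> nexmir (Recipe 6).
Using Recipe 2, nexmir makes wextov.
nalwex would need mororb and orbwex (Recipe 4), but orbwex is never obtained. No rule produces orbwex, and it is not given.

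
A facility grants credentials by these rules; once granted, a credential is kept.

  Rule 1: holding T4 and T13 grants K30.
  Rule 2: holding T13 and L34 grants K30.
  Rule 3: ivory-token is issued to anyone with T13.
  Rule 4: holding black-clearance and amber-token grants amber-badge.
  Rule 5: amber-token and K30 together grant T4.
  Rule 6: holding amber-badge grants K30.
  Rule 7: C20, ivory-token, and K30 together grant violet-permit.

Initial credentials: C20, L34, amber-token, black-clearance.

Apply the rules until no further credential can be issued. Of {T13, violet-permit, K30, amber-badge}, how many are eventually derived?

2

Holding black-clearance and amber-token grants amber-badge (Rule 4).
Holding amber-badge grants K30 (Rule 6).
No rule produces T13, and it is not given.
violet-permit would need C20, ivory-token, and K30 (Rule 7), but ivory-token is never granted.
K30: reached.
amber-badge: reached.
Reached: K30 and amber-badge — 2 of the 4.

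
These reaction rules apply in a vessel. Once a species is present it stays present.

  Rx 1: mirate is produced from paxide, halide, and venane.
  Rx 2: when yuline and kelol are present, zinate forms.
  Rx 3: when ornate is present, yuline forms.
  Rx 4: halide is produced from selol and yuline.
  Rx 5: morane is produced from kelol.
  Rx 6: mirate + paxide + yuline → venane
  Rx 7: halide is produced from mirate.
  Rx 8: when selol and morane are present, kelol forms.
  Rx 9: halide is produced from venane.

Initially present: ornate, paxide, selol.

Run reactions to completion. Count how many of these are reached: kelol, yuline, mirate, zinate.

1

ornate present → yuline forms (Rx 3).
kelol would need selol and morane (Rx 8), but morane never forms.
yuline: reached.
mirate would need paxide, halide, and venane (Rx 1), but venane never forms.
zinate would need yuline and kelol (Rx 2), but kelol never forms.
Reached: yuline — 1 of the 4.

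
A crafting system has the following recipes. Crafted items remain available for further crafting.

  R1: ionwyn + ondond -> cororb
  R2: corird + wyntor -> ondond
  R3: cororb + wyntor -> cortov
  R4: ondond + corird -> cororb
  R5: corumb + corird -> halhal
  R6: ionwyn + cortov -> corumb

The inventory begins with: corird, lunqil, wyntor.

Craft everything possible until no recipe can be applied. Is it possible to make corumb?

corumb would need ionwyn and cortov (R6), but ionwyn is never obtained.

No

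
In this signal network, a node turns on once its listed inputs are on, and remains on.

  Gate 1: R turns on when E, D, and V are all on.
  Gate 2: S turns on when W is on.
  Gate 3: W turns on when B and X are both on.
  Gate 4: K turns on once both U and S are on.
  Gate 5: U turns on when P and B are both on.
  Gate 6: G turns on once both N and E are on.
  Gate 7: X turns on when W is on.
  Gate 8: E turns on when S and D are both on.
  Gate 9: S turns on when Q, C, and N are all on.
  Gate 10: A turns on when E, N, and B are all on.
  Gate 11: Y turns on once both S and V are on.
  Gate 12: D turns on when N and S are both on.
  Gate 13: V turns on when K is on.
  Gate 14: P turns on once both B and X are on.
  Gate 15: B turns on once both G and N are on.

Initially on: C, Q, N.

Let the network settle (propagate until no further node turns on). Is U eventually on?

U would need P and B (Gate 5), but P never turns on.

No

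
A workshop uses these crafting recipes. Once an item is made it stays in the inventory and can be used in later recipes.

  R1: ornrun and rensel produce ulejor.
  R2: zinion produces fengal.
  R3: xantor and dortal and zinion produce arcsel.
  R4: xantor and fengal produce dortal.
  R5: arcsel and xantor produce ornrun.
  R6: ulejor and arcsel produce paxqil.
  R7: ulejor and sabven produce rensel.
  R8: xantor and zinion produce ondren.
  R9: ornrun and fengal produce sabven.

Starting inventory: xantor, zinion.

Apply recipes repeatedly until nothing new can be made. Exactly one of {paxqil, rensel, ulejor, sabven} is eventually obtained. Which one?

zinion → fengal (R2).
xantor and fengal → dortal (R4).
Using R3, xantor, dortal, and zinion make arcsel.
Using R5, arcsel and xantor make ornrun.
Using R9, ornrun and fengal make sabven.
ulejor would need ornrun and rensel (R1), but rensel is never obtained. paxqil would need ulejor and arcsel (R6), but ulejor is never obtained. rensel would need ulejor and sabven (R7), but ulejor is never obtained.

sabven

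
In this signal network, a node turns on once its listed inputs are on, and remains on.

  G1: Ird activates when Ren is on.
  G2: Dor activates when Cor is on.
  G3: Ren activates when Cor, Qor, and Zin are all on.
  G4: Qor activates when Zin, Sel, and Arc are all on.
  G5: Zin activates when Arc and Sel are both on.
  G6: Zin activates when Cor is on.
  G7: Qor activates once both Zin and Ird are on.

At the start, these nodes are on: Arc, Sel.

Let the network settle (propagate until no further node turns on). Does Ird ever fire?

Ird would need Ren (G1), but Ren never turns on.

No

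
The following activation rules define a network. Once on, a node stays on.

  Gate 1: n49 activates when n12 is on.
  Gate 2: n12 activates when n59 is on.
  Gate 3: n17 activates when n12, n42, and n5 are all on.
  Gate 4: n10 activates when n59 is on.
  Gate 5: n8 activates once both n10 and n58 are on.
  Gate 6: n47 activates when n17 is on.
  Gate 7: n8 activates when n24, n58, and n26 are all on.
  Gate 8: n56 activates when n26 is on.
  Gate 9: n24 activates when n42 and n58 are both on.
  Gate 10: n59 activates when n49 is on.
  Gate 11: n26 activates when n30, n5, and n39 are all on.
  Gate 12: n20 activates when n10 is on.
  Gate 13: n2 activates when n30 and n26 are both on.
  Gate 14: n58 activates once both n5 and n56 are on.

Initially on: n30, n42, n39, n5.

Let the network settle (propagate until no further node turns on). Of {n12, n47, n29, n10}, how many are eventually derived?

n12 would need n59 (Gate 2), but n59 never turns on.
n47 would need n17 (Gate 6), but n17 never turns on.
No rule produces n29, and it is not given.
n10 would need n59 (Gate 4), but n59 never turns on.
None of the 4 are reached.

0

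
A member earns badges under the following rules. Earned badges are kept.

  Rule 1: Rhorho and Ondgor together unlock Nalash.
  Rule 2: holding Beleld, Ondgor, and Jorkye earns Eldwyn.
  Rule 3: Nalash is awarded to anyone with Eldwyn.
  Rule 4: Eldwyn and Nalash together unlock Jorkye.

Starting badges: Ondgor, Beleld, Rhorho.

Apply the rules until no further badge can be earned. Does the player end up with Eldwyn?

Eldwyn would need Beleld, Ondgor, and Jorkye (Rule 2), but Jorkye is never earned.

No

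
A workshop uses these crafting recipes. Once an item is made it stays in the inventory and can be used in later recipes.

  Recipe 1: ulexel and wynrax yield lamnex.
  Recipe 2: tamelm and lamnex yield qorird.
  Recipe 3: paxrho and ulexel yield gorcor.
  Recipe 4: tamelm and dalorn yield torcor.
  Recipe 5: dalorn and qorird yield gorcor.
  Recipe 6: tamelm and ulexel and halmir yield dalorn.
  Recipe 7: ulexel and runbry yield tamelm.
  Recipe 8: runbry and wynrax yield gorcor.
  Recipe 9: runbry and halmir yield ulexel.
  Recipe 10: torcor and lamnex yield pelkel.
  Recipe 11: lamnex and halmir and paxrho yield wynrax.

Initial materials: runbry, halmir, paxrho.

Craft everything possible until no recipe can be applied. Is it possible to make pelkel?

No

pelkel would need torcor and lamnex (Recipe 10), but lamnex is never obtained.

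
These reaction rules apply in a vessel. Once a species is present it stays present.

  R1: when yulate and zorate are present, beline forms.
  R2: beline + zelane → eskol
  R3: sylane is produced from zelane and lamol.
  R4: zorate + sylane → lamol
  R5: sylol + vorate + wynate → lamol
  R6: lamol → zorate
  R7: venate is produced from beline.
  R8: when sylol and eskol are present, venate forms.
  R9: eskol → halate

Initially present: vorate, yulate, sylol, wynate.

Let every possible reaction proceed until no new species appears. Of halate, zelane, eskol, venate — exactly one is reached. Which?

venate

sylol, vorate, and wynate present → lamol forms (R5).
lamol present → zorate forms (R6).
yulate and zorate present → beline forms (R1).
beline present → venate forms (R7).
No rule produces zelane, and it is not given. halate would need eskol (R9), but eskol never forms. eskol would need beline and zelane (R2), but zelane never forms.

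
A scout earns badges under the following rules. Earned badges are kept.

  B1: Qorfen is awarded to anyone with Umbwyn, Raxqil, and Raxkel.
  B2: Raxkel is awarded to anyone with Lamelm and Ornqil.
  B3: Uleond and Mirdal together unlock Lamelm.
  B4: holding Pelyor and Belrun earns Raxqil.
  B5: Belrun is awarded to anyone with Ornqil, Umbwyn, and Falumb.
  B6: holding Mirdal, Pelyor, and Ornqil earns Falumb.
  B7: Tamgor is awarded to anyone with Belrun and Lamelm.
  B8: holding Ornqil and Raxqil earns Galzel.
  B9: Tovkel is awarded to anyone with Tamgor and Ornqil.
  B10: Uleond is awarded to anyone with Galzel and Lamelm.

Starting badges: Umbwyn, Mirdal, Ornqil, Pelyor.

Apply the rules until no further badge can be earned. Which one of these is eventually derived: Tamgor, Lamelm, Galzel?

With Mirdal, Pelyor, and Ornqil, Falumb is earned (B6).
With Ornqil, Umbwyn, and Falumb, Belrun is earned (B5).
With Pelyor and Belrun, Raxqil is earned (B4).
With Ornqil and Raxqil, Galzel is earned (B8).
Tamgor would need Belrun and Lamelm (B7), but Lamelm is never earned. Lamelm would need Uleond and Mirdal (B3), but Uleond is never earned.

Galzel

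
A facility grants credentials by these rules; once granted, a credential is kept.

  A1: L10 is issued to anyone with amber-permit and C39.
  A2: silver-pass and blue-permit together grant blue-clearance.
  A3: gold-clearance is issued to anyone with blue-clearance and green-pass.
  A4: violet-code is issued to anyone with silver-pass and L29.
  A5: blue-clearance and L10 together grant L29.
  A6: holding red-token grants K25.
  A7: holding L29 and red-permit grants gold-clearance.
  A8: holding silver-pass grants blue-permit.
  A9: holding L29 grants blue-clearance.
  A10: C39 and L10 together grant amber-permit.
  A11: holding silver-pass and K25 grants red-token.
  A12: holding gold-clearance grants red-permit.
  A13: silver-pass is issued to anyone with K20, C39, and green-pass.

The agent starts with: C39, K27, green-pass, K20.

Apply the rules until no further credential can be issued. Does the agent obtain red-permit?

Yes

Holding K20, C39, and green-pass grants silver-pass (A13).
Holding silver-pass grants blue-permit (A8).
Holding silver-pass and blue-permit grants blue-clearance (A2).
Holding blue-clearance and green-pass grants gold-clearance (A3).
Holding gold-clearance grants red-permit (A12).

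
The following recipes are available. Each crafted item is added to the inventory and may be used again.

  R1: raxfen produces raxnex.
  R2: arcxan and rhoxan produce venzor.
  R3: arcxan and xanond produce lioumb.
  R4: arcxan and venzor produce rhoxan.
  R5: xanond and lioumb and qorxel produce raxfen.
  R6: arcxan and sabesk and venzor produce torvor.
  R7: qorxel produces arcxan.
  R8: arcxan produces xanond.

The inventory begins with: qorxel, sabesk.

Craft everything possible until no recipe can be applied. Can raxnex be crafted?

Using R7, qorxel makes arcxan.
arcxan → xanond (R8).
Using R3, arcxan and xanond make lioumb.
Using R5, xanond, lioumb, and qorxel make raxfen.
raxfen → raxnex (R1).

Yes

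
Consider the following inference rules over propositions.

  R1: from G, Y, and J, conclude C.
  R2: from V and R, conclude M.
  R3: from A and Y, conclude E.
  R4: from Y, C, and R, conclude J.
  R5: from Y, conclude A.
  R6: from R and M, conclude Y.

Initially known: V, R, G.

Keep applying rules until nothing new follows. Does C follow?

C would need G, Y, and J (R1), but J is never established.

No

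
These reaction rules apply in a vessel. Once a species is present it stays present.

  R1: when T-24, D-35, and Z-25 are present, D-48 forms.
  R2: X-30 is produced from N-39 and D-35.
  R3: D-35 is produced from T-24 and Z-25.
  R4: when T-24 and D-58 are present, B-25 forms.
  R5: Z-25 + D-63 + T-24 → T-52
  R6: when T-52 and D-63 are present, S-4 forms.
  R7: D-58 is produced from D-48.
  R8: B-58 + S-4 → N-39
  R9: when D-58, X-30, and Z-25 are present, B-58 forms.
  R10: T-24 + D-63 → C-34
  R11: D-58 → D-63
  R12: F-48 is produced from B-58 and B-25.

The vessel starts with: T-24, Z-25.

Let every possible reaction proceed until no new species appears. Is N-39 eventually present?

N-39 would need B-58 and S-4 (R8), but B-58 never forms.

No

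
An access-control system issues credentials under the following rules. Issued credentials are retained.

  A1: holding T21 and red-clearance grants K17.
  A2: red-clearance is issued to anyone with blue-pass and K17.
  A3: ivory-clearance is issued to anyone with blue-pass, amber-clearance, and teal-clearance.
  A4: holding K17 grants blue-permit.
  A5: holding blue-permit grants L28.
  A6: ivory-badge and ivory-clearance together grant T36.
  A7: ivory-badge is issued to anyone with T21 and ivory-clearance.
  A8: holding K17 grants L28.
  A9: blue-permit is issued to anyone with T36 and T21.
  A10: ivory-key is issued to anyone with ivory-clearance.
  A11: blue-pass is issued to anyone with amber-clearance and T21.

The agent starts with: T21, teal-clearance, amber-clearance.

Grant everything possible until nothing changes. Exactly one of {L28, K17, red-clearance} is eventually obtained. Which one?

Holding amber-clearance and T21 grants blue-pass (A11).
Holding blue-pass, amber-clearance, and teal-clearance grants ivory-clearance (A3).
Holding T21 and ivory-clearance grants ivory-badge (A7).
Holding ivory-badge and ivory-clearance grants T36 (A6).
Holding T36 and T21 grants blue-permit (A9).
Holding blue-permit grants L28 (A5).
K17 would need T21 and red-clearance (A1), but red-clearance is never granted. red-clearance would need blue-pass and K17 (A2), but K17 is never granted.

L28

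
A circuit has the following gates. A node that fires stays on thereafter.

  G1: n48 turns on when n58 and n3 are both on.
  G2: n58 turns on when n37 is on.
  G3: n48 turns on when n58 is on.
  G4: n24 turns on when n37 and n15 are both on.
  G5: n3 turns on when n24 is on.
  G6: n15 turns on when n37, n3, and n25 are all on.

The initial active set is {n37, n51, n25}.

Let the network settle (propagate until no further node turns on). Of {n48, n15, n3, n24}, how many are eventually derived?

n37 is on, so n58 turns on (G2).
n58 is on, so n48 turns on (G3).
n48: reached.
n15 would need n37, n3, and n25 (G6), but n3 never turns on.
n3 would need n24 (G5), but n24 never turns on.
n24 would need n37 and n15 (G4), but n15 never turns on.
Reached: n48 — 1 of the 4.

1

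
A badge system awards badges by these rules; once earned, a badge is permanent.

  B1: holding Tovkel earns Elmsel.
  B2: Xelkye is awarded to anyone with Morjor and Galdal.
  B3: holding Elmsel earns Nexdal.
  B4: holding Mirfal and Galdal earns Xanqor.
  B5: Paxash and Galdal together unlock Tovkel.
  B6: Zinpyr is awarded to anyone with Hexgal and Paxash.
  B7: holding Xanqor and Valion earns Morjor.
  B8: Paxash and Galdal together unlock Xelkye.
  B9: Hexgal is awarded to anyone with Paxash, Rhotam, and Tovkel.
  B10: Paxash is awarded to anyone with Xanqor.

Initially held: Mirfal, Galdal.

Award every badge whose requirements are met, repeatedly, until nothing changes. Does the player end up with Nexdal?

With Mirfal and Galdal, Xanqor is earned (B4).
With Xanqor, Paxash is earned (B10).
With Paxash and Galdal, Tovkel is earned (B5).
With Tovkel, Elmsel is earned (B1).
With Elmsel, Nexdal is earned (B3).

Yes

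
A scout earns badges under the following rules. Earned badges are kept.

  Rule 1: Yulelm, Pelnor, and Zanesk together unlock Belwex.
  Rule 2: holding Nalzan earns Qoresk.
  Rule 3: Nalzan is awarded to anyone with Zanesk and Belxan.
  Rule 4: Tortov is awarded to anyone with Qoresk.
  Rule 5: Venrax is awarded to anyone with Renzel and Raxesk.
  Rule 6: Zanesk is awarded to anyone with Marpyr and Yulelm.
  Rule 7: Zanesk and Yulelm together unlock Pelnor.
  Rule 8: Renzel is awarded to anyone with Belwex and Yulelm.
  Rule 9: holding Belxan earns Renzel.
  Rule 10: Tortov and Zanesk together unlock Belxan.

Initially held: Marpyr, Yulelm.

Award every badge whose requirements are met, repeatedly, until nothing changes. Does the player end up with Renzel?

Yes

With Marpyr and Yulelm, Zanesk is earned (Rule 6).
With Zanesk and Yulelm, Pelnor is earned (Rule 7).
With Yulelm, Pelnor, and Zanesk, Belwex is earned (Rule 1).
With Belwex and Yulelm, Renzel is earned (Rule 8).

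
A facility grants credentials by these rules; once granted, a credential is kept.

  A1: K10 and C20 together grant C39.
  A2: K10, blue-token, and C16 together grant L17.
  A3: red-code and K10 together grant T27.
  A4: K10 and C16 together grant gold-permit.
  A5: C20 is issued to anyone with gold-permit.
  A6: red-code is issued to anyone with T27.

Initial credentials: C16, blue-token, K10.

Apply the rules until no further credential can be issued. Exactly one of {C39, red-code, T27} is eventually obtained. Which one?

Holding K10 and C16 grants gold-permit (A4).
Holding gold-permit grants C20 (A5).
Holding K10 and C20 grants C39 (A1).
red-code would need T27 (A6), but T27 is never granted. T27 would need red-code and K10 (A3), but red-code is never granted.

C39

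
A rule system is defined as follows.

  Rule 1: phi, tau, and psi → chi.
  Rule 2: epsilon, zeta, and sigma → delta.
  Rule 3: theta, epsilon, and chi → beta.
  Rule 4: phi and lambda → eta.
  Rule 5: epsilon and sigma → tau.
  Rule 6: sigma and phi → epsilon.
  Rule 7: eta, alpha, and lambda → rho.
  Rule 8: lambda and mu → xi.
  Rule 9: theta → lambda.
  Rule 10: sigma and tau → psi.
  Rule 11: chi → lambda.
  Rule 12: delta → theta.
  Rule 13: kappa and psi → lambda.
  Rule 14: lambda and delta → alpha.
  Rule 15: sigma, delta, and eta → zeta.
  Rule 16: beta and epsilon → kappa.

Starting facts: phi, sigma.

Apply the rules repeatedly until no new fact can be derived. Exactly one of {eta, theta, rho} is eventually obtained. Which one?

From sigma and phi, Rule 6 gives epsilon.
From epsilon and sigma, Rule 5 gives tau.
sigma and tau hold, so psi follows (Rule 10).
phi, tau, and psi hold, so chi follows (Rule 1).
From chi, Rule 11 gives lambda.
phi and lambda hold, so eta follows (Rule 4).
theta would need delta (Rule 12), but delta is never established. rho would need eta, alpha, and lambda (Rule 7), but alpha is never established.

eta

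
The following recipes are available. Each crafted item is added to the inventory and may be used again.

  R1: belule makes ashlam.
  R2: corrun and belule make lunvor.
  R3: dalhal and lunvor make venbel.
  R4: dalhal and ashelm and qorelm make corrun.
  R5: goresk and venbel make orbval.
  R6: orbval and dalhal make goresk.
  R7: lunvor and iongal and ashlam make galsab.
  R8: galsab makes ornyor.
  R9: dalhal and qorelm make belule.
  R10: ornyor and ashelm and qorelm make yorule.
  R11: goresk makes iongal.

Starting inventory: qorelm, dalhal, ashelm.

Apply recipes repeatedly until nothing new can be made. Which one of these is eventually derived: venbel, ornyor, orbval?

dalhal and ashelm and qorelm → corrun (R4).
Using R9, dalhal and qorelm make belule.
Using R2, corrun and belule make lunvor.
Using R3, dalhal and lunvor make venbel.
orbval would need goresk and venbel (R5), but goresk is never obtained. ornyor would need galsab (R8), but galsab is never obtained.

venbel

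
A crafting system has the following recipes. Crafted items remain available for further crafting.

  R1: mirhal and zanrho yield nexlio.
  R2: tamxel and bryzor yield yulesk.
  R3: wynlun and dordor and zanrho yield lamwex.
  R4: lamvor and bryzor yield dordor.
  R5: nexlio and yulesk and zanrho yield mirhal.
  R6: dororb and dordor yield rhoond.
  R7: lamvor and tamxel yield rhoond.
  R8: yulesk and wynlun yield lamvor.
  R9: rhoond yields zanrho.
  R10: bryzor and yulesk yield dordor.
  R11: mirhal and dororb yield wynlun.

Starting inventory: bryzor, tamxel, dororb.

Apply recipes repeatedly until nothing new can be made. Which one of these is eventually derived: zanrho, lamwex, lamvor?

tamxel and bryzor → yulesk (R2).
Using R10, bryzor and yulesk make dordor.
Using R6, dororb and dordor make rhoond.
Using R9, rhoond makes zanrho.
lamwex would need wynlun, dordor, and zanrho (R3), but wynlun is never obtained. lamvor would need yulesk and wynlun (R8), but wynlun is never obtained.

zanrho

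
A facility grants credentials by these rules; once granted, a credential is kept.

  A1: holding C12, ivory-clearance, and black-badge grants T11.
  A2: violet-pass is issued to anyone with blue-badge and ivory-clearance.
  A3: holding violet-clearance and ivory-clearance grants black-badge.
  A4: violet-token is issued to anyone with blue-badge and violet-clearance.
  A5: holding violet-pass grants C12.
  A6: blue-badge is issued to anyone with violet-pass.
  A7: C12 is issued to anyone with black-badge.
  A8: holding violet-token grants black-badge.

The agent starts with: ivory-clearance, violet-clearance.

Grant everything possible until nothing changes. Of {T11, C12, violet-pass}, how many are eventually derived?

2

Holding violet-clearance and ivory-clearance grants black-badge (A3).
Holding black-badge grants C12 (A7).
Holding C12, ivory-clearance, and black-badge grants T11 (A1).
T11: reached.
C12: reached.
violet-pass would need blue-badge and ivory-clearance (A2), but blue-badge is never granted.
Reached: T11 and C12 — 2 of the 3.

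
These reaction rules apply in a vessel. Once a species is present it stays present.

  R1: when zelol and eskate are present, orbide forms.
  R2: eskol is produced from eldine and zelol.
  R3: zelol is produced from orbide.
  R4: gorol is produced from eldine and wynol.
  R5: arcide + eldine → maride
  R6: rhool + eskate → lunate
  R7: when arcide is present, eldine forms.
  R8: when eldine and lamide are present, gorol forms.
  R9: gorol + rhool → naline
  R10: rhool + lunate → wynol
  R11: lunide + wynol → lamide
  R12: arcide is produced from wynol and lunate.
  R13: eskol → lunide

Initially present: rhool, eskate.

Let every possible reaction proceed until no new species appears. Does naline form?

rhool and eskate present → lunate forms (R6).
rhool and lunate present → wynol forms (R10).
wynol and lunate present → arcide forms (R12).
arcide present → eldine forms (R7).
eldine and wynol present → gorol forms (R4).
gorol and rhool present → naline forms (R9).

Yes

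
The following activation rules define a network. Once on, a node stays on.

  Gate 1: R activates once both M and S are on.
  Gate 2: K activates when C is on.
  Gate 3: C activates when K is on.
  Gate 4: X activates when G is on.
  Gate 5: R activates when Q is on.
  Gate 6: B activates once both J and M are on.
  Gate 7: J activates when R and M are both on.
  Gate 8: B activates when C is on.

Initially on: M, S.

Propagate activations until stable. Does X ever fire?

X would need G (Gate 4), but G never turns on.

No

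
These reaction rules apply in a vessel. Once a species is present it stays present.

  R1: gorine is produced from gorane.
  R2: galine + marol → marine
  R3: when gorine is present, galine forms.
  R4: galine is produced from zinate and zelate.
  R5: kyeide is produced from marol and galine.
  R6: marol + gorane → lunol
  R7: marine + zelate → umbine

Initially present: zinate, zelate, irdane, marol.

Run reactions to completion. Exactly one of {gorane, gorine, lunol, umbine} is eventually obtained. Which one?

umbine

zinate and zelate present → galine forms (R4).
galine and marol present → marine forms (R2).
marine and zelate present → umbine forms (R7).
lunol would need marol and gorane (R6), but gorane never forms. No rule produces gorane, and it is not given. gorine would need gorane (R1), but gorane never forms.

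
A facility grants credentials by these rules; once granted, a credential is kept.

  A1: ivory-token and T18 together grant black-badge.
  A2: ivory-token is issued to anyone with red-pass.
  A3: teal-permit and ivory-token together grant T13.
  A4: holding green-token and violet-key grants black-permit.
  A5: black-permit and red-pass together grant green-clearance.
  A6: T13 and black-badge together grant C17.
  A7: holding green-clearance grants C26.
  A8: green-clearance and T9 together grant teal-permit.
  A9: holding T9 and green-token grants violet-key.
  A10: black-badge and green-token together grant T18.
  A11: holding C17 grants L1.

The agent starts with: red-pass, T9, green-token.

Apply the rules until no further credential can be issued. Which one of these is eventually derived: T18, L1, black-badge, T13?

Holding red-pass grants ivory-token (A2).
Holding T9 and green-token grants violet-key (A9).
Holding green-token and violet-key grants black-permit (A4).
Holding black-permit and red-pass grants green-clearance (A5).
Holding green-clearance and T9 grants teal-permit (A8).
Holding teal-permit and ivory-token grants T13 (A3).
L1 would need C17 (A11), but C17 is never granted. black-badge would need ivory-token and T18 (A1), but T18 is never granted. T18 would need black-badge and green-token (A10), but black-badge is never granted.

T13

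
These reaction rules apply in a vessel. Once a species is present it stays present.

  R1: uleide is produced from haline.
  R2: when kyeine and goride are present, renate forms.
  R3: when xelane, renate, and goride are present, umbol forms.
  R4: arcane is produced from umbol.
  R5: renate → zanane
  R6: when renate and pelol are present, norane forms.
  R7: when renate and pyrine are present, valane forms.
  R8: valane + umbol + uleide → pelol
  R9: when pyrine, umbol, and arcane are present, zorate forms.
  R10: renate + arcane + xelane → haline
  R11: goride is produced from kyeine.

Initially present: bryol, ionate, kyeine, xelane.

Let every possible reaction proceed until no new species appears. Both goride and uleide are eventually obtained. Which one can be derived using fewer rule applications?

goride: kyeine present → goride forms (R11). [1 rule application]
uleide: kyeine present → goride forms (R11). kyeine and goride present → renate forms (R2). xelane, renate, and goride present → umbol forms (R3). umbol present → arcane forms (R4). renate, arcane, and xelane present → haline forms (R10). haline present → uleide forms (R1). [6 rule applications]
goride needs fewer.

goride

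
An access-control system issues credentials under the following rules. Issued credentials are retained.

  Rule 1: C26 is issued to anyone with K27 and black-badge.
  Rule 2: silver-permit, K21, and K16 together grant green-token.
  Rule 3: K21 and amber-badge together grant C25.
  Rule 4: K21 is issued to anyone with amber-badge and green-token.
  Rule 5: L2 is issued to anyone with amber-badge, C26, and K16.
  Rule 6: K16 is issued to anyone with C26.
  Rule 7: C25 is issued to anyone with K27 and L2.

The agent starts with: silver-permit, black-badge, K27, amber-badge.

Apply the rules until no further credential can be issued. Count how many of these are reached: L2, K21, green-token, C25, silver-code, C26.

3

Holding K27 and black-badge grants C26 (Rule 1).
Holding C26 grants K16 (Rule 6).
Holding amber-badge, C26, and K16 grants L2 (Rule 5).
Holding K27 and L2 grants C25 (Rule 7).
L2: reached.
K21 would need amber-badge and green-token (Rule 4), but green-token is never granted.
green-token would need silver-permit, K21, and K16 (Rule 2), but K21 is never granted.
C25: reached.
No rule produces silver-code, and it is not given.
C26: reached.
Reached: L2, C25, and C26 — 3 of the 6.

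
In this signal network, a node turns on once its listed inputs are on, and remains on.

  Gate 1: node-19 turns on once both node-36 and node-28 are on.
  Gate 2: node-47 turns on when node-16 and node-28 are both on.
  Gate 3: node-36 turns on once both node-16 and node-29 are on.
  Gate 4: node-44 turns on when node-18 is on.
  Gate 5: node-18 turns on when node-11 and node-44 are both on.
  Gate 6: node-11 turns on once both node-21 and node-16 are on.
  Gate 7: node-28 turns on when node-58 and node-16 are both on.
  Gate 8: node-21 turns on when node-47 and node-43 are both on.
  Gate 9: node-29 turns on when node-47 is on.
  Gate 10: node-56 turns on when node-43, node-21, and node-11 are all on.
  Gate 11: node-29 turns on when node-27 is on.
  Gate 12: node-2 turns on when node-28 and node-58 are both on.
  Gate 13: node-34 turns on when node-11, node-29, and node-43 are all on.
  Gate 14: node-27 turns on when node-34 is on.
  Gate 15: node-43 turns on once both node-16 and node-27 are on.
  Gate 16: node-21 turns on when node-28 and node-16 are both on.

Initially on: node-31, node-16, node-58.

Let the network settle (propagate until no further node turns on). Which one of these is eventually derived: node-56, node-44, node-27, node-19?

Gate 7: node-58 and node-16 on → node-28 on.
node-16 and node-28 are on, so node-47 turns on (Gate 2).
Gate 9: node-47 on → node-29 on.
node-16 and node-29 are on, so node-36 turns on (Gate 3).
Gate 1: node-36 and node-28 on → node-19 on.
node-44 would need node-18 (Gate 4), but node-18 never turns on. node-56 would need node-43, node-21, and node-11 (Gate 10), but node-43 never turns on. node-27 would need node-34 (Gate 14), but node-34 never turns on.

node-19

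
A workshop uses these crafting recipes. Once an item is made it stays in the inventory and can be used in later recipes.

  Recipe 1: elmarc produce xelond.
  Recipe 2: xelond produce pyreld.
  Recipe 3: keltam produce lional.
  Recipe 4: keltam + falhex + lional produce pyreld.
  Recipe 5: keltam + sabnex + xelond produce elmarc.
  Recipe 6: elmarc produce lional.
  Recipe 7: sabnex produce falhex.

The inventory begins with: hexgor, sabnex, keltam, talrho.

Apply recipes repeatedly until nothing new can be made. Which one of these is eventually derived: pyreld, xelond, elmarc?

pyreld

Using Recipe 3, keltam makes lional.
Using Recipe 7, sabnex makes falhex.
Using Recipe 4, keltam, falhex, and lional make pyreld.
elmarc would need keltam, sabnex, and xelond (Recipe 5), but xelond is never obtained. xelond would need elmarc (Recipe 1), but elmarc is never obtained.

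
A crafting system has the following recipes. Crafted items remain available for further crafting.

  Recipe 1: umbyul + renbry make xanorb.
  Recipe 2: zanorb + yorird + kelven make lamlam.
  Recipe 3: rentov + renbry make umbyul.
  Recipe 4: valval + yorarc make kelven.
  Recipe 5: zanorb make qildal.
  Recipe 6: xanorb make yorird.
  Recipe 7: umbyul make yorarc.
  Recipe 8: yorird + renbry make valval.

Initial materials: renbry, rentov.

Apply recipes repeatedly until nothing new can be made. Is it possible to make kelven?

Using Recipe 3, rentov and renbry make umbyul.
Using Recipe 1, umbyul and renbry make xanorb.
umbyul → yorarc (Recipe 7).
xanorb → yorird (Recipe 6).
yorird + renbry → valval (Recipe 8).
Using Recipe 4, valval and yorarc make kelven.

Yes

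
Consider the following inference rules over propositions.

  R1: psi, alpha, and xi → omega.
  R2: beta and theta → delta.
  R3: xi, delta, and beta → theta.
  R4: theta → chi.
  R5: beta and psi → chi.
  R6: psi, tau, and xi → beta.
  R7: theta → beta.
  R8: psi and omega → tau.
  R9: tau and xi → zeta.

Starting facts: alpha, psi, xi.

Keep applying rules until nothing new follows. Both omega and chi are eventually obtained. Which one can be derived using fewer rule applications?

omega: From psi, alpha, and xi, R1 gives omega. [1 rule application]
chi: psi, alpha, and xi hold, so omega follows (R1). psi and omega hold, so tau follows (R8). psi, tau, and xi hold, so beta follows (R6). From beta and psi, R5 gives chi. [4 rule applications]
omega needs fewer.

omega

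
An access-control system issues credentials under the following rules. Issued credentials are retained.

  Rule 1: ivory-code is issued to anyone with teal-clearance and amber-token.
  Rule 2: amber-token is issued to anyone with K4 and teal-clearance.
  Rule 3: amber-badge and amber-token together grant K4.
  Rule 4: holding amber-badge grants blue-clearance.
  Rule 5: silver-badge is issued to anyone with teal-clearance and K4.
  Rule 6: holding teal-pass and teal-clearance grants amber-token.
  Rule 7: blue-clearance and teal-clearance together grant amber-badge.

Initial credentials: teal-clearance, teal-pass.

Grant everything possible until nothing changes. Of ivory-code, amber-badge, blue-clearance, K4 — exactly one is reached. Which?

Holding teal-pass and teal-clearance grants amber-token (Rule 6).
Holding teal-clearance and amber-token grants ivory-code (Rule 1).
blue-clearance would need amber-badge (Rule 4), but amber-badge is never granted. amber-badge would need blue-clearance and teal-clearance (Rule 7), but blue-clearance is never granted. K4 would need amber-badge and amber-token (Rule 3), but amber-badge is never granted.

ivory-code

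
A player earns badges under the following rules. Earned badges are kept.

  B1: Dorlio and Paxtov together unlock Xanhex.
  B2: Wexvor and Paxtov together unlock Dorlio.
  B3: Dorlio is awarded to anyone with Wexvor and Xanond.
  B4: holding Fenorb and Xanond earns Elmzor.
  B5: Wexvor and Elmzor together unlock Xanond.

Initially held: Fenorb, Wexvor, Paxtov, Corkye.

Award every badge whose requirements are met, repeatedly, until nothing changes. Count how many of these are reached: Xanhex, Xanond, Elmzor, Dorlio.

2

With Wexvor and Paxtov, Dorlio is earned (B2).
With Dorlio and Paxtov, Xanhex is earned (B1).
Xanhex: reached.
Xanond would need Wexvor and Elmzor (B5), but Elmzor is never earned.
Elmzor would need Fenorb and Xanond (B4), but Xanond is never earned.
Dorlio: reached.
Reached: Xanhex and Dorlio — 2 of the 4.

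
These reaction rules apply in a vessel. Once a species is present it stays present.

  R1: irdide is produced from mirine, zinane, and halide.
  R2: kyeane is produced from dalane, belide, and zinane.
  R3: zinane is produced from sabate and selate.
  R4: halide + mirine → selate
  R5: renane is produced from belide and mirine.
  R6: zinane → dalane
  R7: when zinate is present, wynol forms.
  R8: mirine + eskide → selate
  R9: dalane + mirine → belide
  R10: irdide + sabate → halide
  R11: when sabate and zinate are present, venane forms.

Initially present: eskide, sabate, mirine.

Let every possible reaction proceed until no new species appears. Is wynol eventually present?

wynol would need zinate (R7), but zinate never forms.

No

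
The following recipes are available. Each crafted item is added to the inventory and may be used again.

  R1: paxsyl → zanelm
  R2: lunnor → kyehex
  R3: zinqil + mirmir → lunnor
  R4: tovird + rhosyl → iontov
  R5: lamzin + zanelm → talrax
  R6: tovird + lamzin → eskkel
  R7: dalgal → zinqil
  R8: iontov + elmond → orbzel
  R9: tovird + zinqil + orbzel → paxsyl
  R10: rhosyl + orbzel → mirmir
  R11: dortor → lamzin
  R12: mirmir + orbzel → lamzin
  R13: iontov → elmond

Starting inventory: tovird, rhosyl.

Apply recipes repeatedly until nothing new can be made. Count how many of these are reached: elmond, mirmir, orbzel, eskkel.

4

tovird + rhosyl → iontov (R4).
Using R13, iontov makes elmond.
iontov + elmond → orbzel (R8).
Using R10, rhosyl and orbzel make mirmir.
Using R12, mirmir and orbzel make lamzin.
Using R6, tovird and lamzin make eskkel.
elmond: reached.
mirmir: reached.
orbzel: reached.
eskkel: reached.
All 4 are reached.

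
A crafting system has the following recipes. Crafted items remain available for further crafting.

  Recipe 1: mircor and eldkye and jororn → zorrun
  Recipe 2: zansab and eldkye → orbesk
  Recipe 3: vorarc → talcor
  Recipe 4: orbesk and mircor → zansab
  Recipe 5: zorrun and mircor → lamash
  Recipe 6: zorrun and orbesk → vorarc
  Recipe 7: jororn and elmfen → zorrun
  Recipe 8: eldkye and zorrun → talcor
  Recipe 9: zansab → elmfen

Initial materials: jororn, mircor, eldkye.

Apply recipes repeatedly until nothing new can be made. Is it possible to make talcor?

Yes

Using Recipe 1, mircor, eldkye, and jororn make zorrun.
Using Recipe 8, eldkye and zorrun make talcor.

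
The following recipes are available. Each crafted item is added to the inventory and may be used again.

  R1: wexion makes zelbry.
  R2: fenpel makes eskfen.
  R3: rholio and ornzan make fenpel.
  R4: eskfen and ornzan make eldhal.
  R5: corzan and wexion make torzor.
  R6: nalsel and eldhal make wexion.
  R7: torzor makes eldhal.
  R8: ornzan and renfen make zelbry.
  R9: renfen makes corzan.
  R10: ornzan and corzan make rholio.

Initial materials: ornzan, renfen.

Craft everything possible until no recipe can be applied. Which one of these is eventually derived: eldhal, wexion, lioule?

Using R9, renfen makes corzan.
ornzan and corzan → rholio (R10).
rholio and ornzan → fenpel (R3).
Using R2, fenpel makes eskfen.
eskfen and ornzan → eldhal (R4).
No rule produces lioule, and it is not given. wexion would need nalsel and eldhal (R6), but nalsel is never obtained.

eldhal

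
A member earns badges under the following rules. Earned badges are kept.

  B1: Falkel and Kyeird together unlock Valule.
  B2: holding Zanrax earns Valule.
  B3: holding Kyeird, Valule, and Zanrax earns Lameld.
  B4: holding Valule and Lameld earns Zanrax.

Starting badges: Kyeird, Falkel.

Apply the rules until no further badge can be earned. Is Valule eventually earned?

Yes

With Falkel and Kyeird, Valule is earned (B1).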